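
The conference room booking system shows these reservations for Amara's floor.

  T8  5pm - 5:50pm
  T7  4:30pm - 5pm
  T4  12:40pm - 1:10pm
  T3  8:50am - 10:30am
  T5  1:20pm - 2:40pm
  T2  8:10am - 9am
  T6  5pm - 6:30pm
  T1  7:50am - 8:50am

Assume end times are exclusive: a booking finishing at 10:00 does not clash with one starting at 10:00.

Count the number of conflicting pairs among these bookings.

3

Sorted by start: T1, T2, T3, T4, T5, T7, T6, T8.
T2 starts before T1 ends → T1 and T2 overlap.
T3 starts exactly when T1 ends (back-to-back, no overlap) — done with T1.
T3 starts before T2 ends → T2 and T3 overlap.
T4 starts after T2 ends — done with T2.
T4 starts after T3 ends — done with T3.
T5 starts after T4 ends — done with T4.
T7 starts after T5 ends — done with T5.
T6 starts exactly when T7 ends (back-to-back, no overlap) — done with T7.
T8 starts before T6 ends → T6 and T8 overlap.
Overlapping pairs: T1 & T2, T2 & T3, T6 & T8 — 3 in total.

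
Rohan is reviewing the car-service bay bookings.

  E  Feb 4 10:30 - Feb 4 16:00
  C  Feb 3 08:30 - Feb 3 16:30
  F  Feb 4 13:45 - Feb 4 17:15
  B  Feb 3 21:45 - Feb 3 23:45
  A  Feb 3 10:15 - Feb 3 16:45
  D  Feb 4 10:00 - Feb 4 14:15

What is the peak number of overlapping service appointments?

Sweep the timeline, counting +1 at each start and −1 at each end (ends before starts at a tie):
Feb 3 08:30 start C → 1
Feb 3 10:15 start A → 2
Feb 3 16:30 end C → 1
Feb 3 16:45 end A → 0
Feb 3 21:45 start B → 1
Feb 3 23:45 end B → 0
Feb 4 10:00 start D → 1
Feb 4 10:30 start E → 2
Feb 4 13:45 start F → 3
Feb 4 14:15 end D → 2
Feb 4 16:00 end E → 1
Feb 4 17:15 end F → 0
Peak is 3, at Feb 4 13:45 (D, E, F).

3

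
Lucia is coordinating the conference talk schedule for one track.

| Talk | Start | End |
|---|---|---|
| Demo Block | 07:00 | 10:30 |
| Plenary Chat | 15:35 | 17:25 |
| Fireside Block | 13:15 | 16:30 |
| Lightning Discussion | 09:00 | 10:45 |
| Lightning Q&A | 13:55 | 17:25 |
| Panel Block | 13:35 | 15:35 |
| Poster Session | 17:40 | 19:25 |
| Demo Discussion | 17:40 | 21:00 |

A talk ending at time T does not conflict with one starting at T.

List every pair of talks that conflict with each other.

Sorted by start: Demo Block, Lightning Discussion, Fireside Block, Panel Block, Lightning Q&A, Plenary Chat, Poster Session, Demo Discussion.
Lightning Discussion starts before Demo Block ends → Demo Block and Lightning Discussion overlap.
Fireside Block starts after Demo Block ends — done with Demo Block.
Fireside Block starts after Lightning Discussion ends — done with Lightning Discussion.
Panel Block starts before Fireside Block ends → Fireside Block and Panel Block overlap.
Lightning Q&A starts before Fireside Block ends → Fireside Block and Lightning Q&A overlap.
Plenary Chat starts before Fireside Block ends → Fireside Block and Plenary Chat overlap.
Poster Session starts after Fireside Block ends — done with Fireside Block.
Lightning Q&A starts before Panel Block ends → Panel Block and Lightning Q&A overlap.
Plenary Chat starts exactly when Panel Block ends (back-to-back, no overlap) — done with Panel Block.
Plenary Chat starts before Lightning Q&A ends → Lightning Q&A and Plenary Chat overlap.
Poster Session starts after Lightning Q&A ends — done with Lightning Q&A.
Poster Session starts after Plenary Chat ends — done with Plenary Chat.
Demo Discussion starts before Poster Session ends → Poster Session and Demo Discussion overlap.

Demo Block & Lightning Discussion, Demo Discussion & Poster Session, Fireside Block & Lightning Q&A, Fireside Block & Panel Block, Fireside Block & Plenary Chat, Lightning Q&A & Panel Block, Lightning Q&A & Plenary Chat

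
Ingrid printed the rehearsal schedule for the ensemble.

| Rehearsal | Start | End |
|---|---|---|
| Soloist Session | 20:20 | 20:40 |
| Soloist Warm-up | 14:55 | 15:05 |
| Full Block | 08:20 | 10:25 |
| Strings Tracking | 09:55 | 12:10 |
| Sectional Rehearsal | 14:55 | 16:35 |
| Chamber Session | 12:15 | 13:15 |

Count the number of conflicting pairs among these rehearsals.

2

Sorted by start: Full Block, Strings Tracking, Chamber Session, Sectional Rehearsal, Soloist Warm-up, Soloist Session.
Strings Tracking starts before Full Block ends → Full Block and Strings Tracking overlap.
Chamber Session starts after Full Block ends — done with Full Block.
Chamber Session starts after Strings Tracking ends — done with Strings Tracking.
Sectional Rehearsal starts after Chamber Session ends — done with Chamber Session.
Soloist Warm-up starts before Sectional Rehearsal ends → Sectional Rehearsal and Soloist Warm-up overlap.
Soloist Session starts after Sectional Rehearsal ends.
Soloist Session starts after Soloist Warm-up ends.
Overlapping pairs: Full Block & Strings Tracking, Sectional Rehearsal & Soloist Warm-up — 2 in total.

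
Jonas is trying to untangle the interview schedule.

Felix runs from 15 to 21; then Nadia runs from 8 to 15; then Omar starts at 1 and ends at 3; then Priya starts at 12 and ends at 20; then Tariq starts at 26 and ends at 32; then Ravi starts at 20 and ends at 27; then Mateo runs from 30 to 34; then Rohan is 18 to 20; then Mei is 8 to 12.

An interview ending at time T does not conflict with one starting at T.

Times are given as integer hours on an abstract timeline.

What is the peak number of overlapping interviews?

Walk through starts and ends in time order (an end at T is processed before a start at T):
1 start Omar → 1
3 end Omar → 0
8 start Mei → 1
8 start Nadia → 2
12 end Mei → 1
12 start Priya → 2
15 end Nadia → 1
15 start Felix → 2
18 start Rohan → 3
20 end Priya → 2
20 end Rohan → 1
20 start Ravi → 2
21 end Felix → 1
26 start Tariq → 2
27 end Ravi → 1
30 start Mateo → 2
32 end Tariq → 1
34 end Mateo → 0
Peak is 3, at 18 (Felix, Priya, Rohan).

3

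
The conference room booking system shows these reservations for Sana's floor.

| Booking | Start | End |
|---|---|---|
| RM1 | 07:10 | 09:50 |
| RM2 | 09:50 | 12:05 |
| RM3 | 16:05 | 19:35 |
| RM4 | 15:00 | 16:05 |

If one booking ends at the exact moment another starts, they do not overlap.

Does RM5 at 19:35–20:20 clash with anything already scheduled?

RM1: ends 09:50 at or before RM5 starts 19:35 → clear.
RM2: ends 12:05 at or before RM5 starts 19:35 → clear.
RM4: ends 16:05 at or before RM5 starts 19:35 → clear.
RM3: ends 19:35 at or before RM5 starts 19:35 → clear.

No — it doesn't clash with anything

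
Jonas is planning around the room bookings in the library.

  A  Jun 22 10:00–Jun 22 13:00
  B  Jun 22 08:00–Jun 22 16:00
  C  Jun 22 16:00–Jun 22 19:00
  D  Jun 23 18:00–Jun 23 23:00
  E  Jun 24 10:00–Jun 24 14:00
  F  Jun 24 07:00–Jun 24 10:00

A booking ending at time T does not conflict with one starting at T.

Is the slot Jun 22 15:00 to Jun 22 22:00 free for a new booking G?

B: starts Jun 22 08:00 before G ends Jun 22 22:00, and ends Jun 22 16:00 after G starts Jun 22 15:00 → overlap.
A: ends Jun 22 13:00 at or before G starts Jun 22 15:00 → clear.
C: starts Jun 22 16:00 before G ends Jun 22 22:00, and ends Jun 22 19:00 after G starts Jun 22 15:00 → overlap.
D: starts Jun 23 18:00 at or after G ends Jun 22 22:00 → clear.
F: starts Jun 24 07:00 at or after G ends Jun 22 22:00 → clear.
E: starts Jun 24 10:00 at or after G ends Jun 22 22:00 → clear.
G overlaps B, C.

No — it overlaps B, C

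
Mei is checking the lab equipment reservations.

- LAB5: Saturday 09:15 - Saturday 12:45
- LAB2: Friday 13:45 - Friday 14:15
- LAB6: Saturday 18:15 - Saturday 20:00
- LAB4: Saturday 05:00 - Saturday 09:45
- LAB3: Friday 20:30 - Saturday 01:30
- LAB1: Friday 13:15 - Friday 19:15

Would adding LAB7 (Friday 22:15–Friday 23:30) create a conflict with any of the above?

Yes — it overlaps LAB3

LAB1: ends Friday 19:15 at or before LAB7 starts Friday 22:15 → clear.
LAB2: ends Friday 14:15 at or before LAB7 starts Friday 22:15 → clear.
LAB3: starts Friday 20:30 before LAB7 ends Friday 23:30, and ends Saturday 01:30 after LAB7 starts Friday 22:15 → overlap.
LAB4: starts Saturday 05:00 at or after LAB7 ends Friday 23:30 → clear.
LAB5: starts Saturday 09:15 at or after LAB7 ends Friday 23:30 → clear.
LAB6: starts Saturday 18:15 at or after LAB7 ends Friday 23:30 → clear.
LAB7 overlaps LAB3.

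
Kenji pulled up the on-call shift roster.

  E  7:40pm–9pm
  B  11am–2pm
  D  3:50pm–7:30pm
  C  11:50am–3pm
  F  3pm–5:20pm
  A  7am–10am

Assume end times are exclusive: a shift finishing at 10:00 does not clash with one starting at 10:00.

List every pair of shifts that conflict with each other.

Sorted by start: A, B, C, F, D, E.
B starts after A ends, so nothing later overlaps A either.
C starts before B ends → B and C overlap.
F starts after B ends, so nothing later overlaps B either.
F starts exactly when C ends (back-to-back, no overlap), so nothing later overlaps C either.
D starts before F ends → F and D overlap.
E starts after F ends.
E starts after D ends.

B & C, D & F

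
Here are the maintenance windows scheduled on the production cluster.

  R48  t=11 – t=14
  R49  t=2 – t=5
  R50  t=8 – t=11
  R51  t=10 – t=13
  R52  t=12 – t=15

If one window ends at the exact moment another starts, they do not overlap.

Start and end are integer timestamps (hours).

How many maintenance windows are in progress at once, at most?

3

Sweep the timeline, counting +1 at each start and −1 at each end (ends before starts at a tie):
t=2 start R49 → 1
t=5 end R49 → 0
t=8 start R50 → 1
t=10 start R51 → 2
t=11 end R50 → 1
t=11 start R48 → 2
t=12 start R52 → 3
t=13 end R51 → 2
t=14 end R48 → 1
t=15 end R52 → 0
Peak is 3, at t=12 (R48, R51, R52).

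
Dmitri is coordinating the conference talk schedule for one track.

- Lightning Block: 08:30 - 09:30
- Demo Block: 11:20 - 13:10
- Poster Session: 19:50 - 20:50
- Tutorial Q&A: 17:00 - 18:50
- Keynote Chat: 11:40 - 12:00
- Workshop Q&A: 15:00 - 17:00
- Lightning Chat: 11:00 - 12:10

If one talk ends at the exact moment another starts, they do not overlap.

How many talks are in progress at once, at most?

Walk through starts and ends in time order (an end at T is processed before a start at T):
08:30 start Lightning Block → 1
09:30 end Lightning Block → 0
11:00 start Lightning Chat → 1
11:20 start Demo Block → 2
11:40 start Keynote Chat → 3
12:00 end Keynote Chat → 2
12:10 end Lightning Chat → 1
13:10 end Demo Block → 0
15:00 start Workshop Q&A → 1
17:00 end Workshop Q&A → 0
17:00 start Tutorial Q&A → 1
18:50 end Tutorial Q&A → 0
19:50 start Poster Session → 1
20:50 end Poster Session → 0
Peak is 3, at 11:40 (Demo Block, Keynote Chat, Lightning Chat).

3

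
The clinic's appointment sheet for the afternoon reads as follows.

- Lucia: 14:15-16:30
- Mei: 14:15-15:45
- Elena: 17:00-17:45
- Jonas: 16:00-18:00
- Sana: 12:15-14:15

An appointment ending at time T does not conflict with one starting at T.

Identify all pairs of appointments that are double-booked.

Elena & Jonas, Jonas & Lucia, Lucia & Mei

Sorted by start: Sana, Mei, Lucia, Jonas, Elena.
Mei starts exactly when Sana ends (back-to-back, no overlap) — done with Sana.
Lucia starts before Mei ends → Mei and Lucia overlap.
Jonas starts after Mei ends — done with Mei.
Jonas starts before Lucia ends → Lucia and Jonas overlap.
Elena starts after Lucia ends.
Elena starts before Jonas ends → Jonas and Elena overlap.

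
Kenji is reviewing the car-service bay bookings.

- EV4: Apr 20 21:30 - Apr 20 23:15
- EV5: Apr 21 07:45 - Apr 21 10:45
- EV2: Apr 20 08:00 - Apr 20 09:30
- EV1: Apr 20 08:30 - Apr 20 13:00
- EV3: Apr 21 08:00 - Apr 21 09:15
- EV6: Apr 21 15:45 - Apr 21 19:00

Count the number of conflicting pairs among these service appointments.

2

Sorted by start: EV2, EV1, EV4, EV5, EV3, EV6.
EV1 starts before EV2 ends → EV2 and EV1 overlap.
EV4 starts after EV2 ends, so EV2 has no further overlaps.
EV4 starts after EV1 ends, so EV1 has no further overlaps.
EV5 starts after EV4 ends, so EV4 has no further overlaps.
EV3 starts before EV5 ends → EV5 and EV3 overlap.
EV6 starts after EV5 ends.
EV6 starts after EV3 ends.
Overlapping pairs: EV1 & EV2, EV3 & EV5 — 2 in total.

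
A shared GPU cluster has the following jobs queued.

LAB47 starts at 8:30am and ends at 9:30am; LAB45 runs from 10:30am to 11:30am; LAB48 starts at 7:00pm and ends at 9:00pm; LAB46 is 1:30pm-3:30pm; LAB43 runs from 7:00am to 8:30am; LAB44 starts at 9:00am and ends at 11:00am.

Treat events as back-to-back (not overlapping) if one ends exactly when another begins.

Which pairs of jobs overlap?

LAB44 & LAB45, LAB44 & LAB47

Sorted by start: LAB43, LAB47, LAB44, LAB45, LAB46, LAB48.
LAB47 starts exactly when LAB43 ends (back-to-back, no overlap), so LAB43 has no further overlaps.
LAB44 starts before LAB47 ends → LAB47 and LAB44 overlap.
LAB45 starts after LAB47 ends, so LAB47 has no further overlaps.
LAB45 starts before LAB44 ends → LAB44 and LAB45 overlap.
LAB46 starts after LAB44 ends, so LAB44 has no further overlaps.
LAB46 starts after LAB45 ends, so LAB45 has no further overlaps.
LAB48 starts after LAB46 ends.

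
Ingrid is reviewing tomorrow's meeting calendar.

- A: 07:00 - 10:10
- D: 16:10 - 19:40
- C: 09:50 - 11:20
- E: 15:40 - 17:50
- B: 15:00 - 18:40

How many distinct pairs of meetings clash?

Sorted by start: A, C, B, E, D.
C starts before A ends → A and C overlap.
B starts after A ends; A is clear from here.
B starts after C ends; C is clear from here.
E starts before B ends → B and E overlap.
D starts before B ends → B and D overlap.
D starts before E ends → E and D overlap.
Overlapping pairs: A & C, B & D, B & E, D & E — 4 in total.

4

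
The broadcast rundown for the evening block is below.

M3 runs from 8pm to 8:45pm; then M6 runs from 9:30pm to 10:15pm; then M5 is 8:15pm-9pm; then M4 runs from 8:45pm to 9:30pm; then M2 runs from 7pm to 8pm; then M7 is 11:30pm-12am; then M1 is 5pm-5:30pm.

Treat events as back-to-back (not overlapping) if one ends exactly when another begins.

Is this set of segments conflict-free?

No

Sorted by start: M1, M2, M3, M5, M4, M6, M7.
M2 starts after M1 ends; M1 is clear from here.
M3 starts exactly when M2 ends (back-to-back, no overlap); M2 is clear from here.
M5 starts before M3 ends → M3 and M5 overlap.
That's a conflict, so the schedule is not conflict-free.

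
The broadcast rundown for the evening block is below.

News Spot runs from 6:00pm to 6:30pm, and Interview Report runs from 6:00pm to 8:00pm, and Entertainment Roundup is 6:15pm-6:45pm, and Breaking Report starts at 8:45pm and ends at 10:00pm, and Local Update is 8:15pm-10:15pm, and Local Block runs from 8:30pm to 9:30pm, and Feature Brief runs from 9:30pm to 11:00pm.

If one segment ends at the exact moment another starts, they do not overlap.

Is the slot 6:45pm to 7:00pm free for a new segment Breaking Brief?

No — it overlaps Interview Report

News Spot: ends 6:30pm at or before Breaking Brief starts 6:45pm → clear.
Interview Report: starts 6:00pm before Breaking Brief ends 7:00pm, and ends 8:00pm after Breaking Brief starts 6:45pm → overlap.
Entertainment Roundup: ends 6:45pm at or before Breaking Brief starts 6:45pm → clear.
Local Update: starts 8:15pm at or after Breaking Brief ends 7:00pm → clear.
Local Block: starts 8:30pm at or after Breaking Brief ends 7:00pm → clear.
Breaking Report: starts 8:45pm at or after Breaking Brief ends 7:00pm → clear.
Feature Brief: starts 9:30pm at or after Breaking Brief ends 7:00pm → clear.
Breaking Brief overlaps Interview Report.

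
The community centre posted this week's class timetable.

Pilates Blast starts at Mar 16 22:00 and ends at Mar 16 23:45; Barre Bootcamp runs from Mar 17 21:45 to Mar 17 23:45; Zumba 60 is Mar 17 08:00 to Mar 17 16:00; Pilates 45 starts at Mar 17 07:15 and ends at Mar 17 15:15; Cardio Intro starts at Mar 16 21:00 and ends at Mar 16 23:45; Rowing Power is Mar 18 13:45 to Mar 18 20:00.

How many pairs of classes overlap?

2

Sorted by start: Cardio Intro, Pilates Blast, Pilates 45, Zumba 60, Barre Bootcamp, Rowing Power.
Pilates Blast starts before Cardio Intro ends → Cardio Intro and Pilates Blast overlap.
Pilates 45 starts after Cardio Intro ends, so Cardio Intro has no further overlaps.
Pilates 45 starts after Pilates Blast ends, so Pilates Blast has no further overlaps.
Zumba 60 starts before Pilates 45 ends → Pilates 45 and Zumba 60 overlap.
Barre Bootcamp starts after Pilates 45 ends, so Pilates 45 has no further overlaps.
Barre Bootcamp starts after Zumba 60 ends, so Zumba 60 has no further overlaps.
Rowing Power starts after Barre Bootcamp ends.
Overlapping pairs: Cardio Intro & Pilates Blast, Pilates 45 & Zumba 60 — 2 in total.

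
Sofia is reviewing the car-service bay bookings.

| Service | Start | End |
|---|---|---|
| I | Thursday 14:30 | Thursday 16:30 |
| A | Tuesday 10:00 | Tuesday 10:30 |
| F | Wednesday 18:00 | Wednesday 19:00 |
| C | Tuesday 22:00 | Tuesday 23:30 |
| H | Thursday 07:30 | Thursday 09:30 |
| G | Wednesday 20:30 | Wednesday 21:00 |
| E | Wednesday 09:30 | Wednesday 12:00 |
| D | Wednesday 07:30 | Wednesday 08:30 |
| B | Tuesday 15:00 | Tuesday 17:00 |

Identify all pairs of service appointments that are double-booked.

Sorted by start: A, B, C, D, E, F, G, H, I.
B starts after A ends, so nothing later overlaps A either.
C starts after B ends, so nothing later overlaps B either.
D starts after C ends, so nothing later overlaps C either.
E starts after D ends, so nothing later overlaps D either.
F starts after E ends, so nothing later overlaps E either.
G starts after F ends, so nothing later overlaps F either.
H starts after G ends, so nothing later overlaps G either.
I starts after H ends.

no overlapping pairs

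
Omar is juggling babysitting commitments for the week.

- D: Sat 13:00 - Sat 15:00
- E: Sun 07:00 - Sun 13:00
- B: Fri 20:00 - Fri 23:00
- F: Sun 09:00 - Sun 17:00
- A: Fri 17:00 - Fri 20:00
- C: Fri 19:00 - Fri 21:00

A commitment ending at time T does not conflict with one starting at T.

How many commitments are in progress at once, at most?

Sort all start/end points and keep a running count:
Fri 17:00 start A → 1
Fri 19:00 start C → 2
Fri 20:00 end A → 1
Fri 20:00 start B → 2
Fri 21:00 end C → 1
Fri 23:00 end B → 0
Sat 13:00 start D → 1
Sat 15:00 end D → 0
Sun 07:00 start E → 1
Sun 09:00 start F → 2
Sun 13:00 end E → 1
Sun 17:00 end F → 0
Peak is 2, at Fri 19:00 (A, C).

2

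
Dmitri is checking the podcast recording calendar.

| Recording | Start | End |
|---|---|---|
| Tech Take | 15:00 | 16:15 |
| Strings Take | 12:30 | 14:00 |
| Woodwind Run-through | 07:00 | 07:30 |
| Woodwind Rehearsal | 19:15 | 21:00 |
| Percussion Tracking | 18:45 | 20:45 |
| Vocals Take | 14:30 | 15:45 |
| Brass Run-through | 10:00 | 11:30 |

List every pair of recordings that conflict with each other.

Check each pair: they overlap iff neither finishes before the other starts.
Sorted by start: Woodwind Run-through, Brass Run-through, Strings Take, Vocals Take, Tech Take, Percussion Tracking, Woodwind Rehearsal.
Brass Run-through starts after Woodwind Run-through ends; Woodwind Run-through is clear from here.
Strings Take starts after Brass Run-through ends; Brass Run-through is clear from here.
Vocals Take starts after Strings Take ends; Strings Take is clear from here.
Tech Take starts before Vocals Take ends → Vocals Take and Tech Take overlap.
Percussion Tracking starts after Vocals Take ends; Vocals Take is clear from here.
Percussion Tracking starts after Tech Take ends; Tech Take is clear from here.
Woodwind Rehearsal starts before Percussion Tracking ends → Percussion Tracking and Woodwind Rehearsal overlap.

Percussion Tracking & Woodwind Rehearsal, Tech Take & Vocals Take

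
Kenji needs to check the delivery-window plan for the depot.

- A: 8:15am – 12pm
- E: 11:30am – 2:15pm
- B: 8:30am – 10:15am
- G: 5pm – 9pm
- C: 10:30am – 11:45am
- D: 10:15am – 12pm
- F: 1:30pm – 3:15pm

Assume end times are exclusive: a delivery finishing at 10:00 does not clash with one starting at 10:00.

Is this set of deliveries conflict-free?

Check each pair: they overlap iff neither finishes before the other starts.
Sorted by start: A, B, D, C, E, F, G.
B starts before A ends → A and B overlap.
That's a conflict, so the schedule is not conflict-free.

No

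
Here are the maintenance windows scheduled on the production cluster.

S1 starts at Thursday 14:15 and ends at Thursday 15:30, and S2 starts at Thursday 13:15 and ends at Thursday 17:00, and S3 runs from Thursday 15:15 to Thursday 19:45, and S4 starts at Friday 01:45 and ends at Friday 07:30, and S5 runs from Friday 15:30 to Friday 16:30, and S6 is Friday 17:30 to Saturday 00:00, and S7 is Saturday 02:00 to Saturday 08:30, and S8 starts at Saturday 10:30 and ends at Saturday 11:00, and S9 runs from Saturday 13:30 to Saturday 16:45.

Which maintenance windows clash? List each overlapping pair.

Sorted by start: S2, S1, S3, S4, S5, S6, S7, S8, S9.
S1 starts before S2 ends → S2 and S1 overlap.
S3 starts before S2 ends → S2 and S3 overlap.
S4 starts after S2 ends — done with S2.
S3 starts before S1 ends → S1 and S3 overlap.
S4 starts after S1 ends — done with S1.
S4 starts after S3 ends — done with S3.
S5 starts after S4 ends — done with S4.
S6 starts after S5 ends — done with S5.
S7 starts after S6 ends — done with S6.
S8 starts after S7 ends — done with S7.
S9 starts after S8 ends.

S1 & S2, S1 & S3, S2 & S3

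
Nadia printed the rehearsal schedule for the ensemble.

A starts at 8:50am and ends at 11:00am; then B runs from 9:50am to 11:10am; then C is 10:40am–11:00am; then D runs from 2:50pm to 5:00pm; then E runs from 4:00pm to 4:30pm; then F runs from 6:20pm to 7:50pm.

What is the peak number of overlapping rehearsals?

3

Sweep the timeline, counting +1 at each start and −1 at each end (ends before starts at a tie):
8:50am start A → 1
9:50am start B → 2
10:40am start C → 3
11:00am end A → 2
11:00am end C → 1
11:10am end B → 0
2:50pm start D → 1
4:00pm start E → 2
4:30pm end E → 1
5:00pm end D → 0
6:20pm start F → 1
7:50pm end F → 0
Peak is 3, at 10:40am (A, B, C).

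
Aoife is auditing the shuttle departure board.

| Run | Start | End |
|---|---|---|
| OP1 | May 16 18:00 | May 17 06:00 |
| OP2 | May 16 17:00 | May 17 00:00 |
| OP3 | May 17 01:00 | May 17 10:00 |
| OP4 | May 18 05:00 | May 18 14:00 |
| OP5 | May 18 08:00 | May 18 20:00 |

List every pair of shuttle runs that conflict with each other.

Sorted by start: OP2, OP1, OP3, OP4, OP5.
OP1 starts before OP2 ends → OP2 and OP1 overlap.
OP3 starts after OP2 ends; OP2 is clear from here.
OP3 starts before OP1 ends → OP1 and OP3 overlap.
OP4 starts after OP1 ends; OP1 is clear from here.
OP4 starts after OP3 ends; OP3 is clear from here.
OP5 starts before OP4 ends → OP4 and OP5 overlap.

OP1 & OP2, OP1 & OP3, OP4 & OP5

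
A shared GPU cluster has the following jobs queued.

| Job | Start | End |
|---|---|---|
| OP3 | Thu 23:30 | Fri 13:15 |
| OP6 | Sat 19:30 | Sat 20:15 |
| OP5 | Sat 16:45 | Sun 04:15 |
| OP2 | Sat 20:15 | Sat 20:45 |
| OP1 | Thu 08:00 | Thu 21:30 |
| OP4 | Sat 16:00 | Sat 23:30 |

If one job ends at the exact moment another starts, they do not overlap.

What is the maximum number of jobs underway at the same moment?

3

Sort all start/end points and keep a running count:
Thu 08:00 start OP1 → 1
Thu 21:30 end OP1 → 0
Thu 23:30 start OP3 → 1
Fri 13:15 end OP3 → 0
Sat 16:00 start OP4 → 1
Sat 16:45 start OP5 → 2
Sat 19:30 start OP6 → 3
Sat 20:15 end OP6 → 2
Sat 20:15 start OP2 → 3
Sat 20:45 end OP2 → 2
Sat 23:30 end OP4 → 1
Sun 04:15 end OP5 → 0
Peak is 3, at Sat 19:30 (OP4, OP5, OP6).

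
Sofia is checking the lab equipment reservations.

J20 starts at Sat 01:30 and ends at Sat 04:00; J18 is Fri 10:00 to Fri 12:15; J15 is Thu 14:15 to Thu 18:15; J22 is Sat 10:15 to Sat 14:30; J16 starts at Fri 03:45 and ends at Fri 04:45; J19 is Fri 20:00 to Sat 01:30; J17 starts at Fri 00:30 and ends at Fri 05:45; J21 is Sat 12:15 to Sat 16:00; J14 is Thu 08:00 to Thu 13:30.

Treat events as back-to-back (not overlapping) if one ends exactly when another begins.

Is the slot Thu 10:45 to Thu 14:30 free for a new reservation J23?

No — it overlaps J14, J15

J14: starts Thu 08:00 before J23 ends Thu 14:30, and ends Thu 13:30 after J23 starts Thu 10:45 → overlap.
J15: starts Thu 14:15 before J23 ends Thu 14:30, and ends Thu 18:15 after J23 starts Thu 10:45 → overlap.
J17: starts Fri 00:30 at or after J23 ends Thu 14:30 → clear.
J16: starts Fri 03:45 at or after J23 ends Thu 14:30 → clear.
J18: starts Fri 10:00 at or after J23 ends Thu 14:30 → clear.
J19: starts Fri 20:00 at or after J23 ends Thu 14:30 → clear.
J20: starts Sat 01:30 at or after J23 ends Thu 14:30 → clear.
J22: starts Sat 10:15 at or after J23 ends Thu 14:30 → clear.
J21: starts Sat 12:15 at or after J23 ends Thu 14:30 → clear.
J23 overlaps J14, J15.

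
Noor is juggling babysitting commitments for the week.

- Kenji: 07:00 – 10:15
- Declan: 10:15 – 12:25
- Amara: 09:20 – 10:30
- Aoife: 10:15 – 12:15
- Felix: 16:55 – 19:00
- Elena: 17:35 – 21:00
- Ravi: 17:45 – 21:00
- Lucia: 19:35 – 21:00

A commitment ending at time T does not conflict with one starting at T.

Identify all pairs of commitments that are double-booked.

Amara & Aoife, Amara & Declan, Amara & Kenji, Aoife & Declan, Elena & Felix, Elena & Lucia, Elena & Ravi, Felix & Ravi, Lucia & Ravi

Sorted by start: Kenji, Amara, Declan, Aoife, Felix, Elena, Ravi, Lucia.
Amara starts before Kenji ends → Kenji and Amara overlap.
Declan starts exactly when Kenji ends (back-to-back, no overlap), so nothing later overlaps Kenji either.
Declan starts before Amara ends → Amara and Declan overlap.
Aoife starts before Amara ends → Amara and Aoife overlap.
Felix starts after Amara ends, so nothing later overlaps Amara either.
Aoife starts before Declan ends → Declan and Aoife overlap.
Felix starts after Declan ends, so nothing later overlaps Declan either.
Felix starts after Aoife ends, so nothing later overlaps Aoife either.
Elena starts before Felix ends → Felix and Elena overlap.
Ravi starts before Felix ends → Felix and Ravi overlap.
Lucia starts after Felix ends.
Ravi starts before Elena ends → Elena and Ravi overlap.
Lucia starts before Elena ends → Elena and Lucia overlap.
Lucia starts before Ravi ends → Ravi and Lucia overlap.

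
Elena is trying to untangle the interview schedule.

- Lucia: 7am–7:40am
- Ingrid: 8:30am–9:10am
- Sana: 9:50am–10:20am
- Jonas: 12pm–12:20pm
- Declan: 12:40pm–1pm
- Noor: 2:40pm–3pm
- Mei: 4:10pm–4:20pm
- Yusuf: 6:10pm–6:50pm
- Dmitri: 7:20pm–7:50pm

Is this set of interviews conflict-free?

Yes

Sorted by start: Lucia, Ingrid, Sana, Jonas, Declan, Noor, Mei, Yusuf, Dmitri.
Ingrid starts after Lucia ends, so nothing later overlaps Lucia either.
Sana starts after Ingrid ends, so nothing later overlaps Ingrid either.
Jonas starts after Sana ends, so nothing later overlaps Sana either.
Declan starts after Jonas ends, so nothing later overlaps Jonas either.
Noor starts after Declan ends, so nothing later overlaps Declan either.
Mei starts after Noor ends, so nothing later overlaps Noor either.
Yusuf starts after Mei ends, so nothing later overlaps Mei either.
Dmitri starts after Yusuf ends.
Every pair is clear; the schedule has no overlaps.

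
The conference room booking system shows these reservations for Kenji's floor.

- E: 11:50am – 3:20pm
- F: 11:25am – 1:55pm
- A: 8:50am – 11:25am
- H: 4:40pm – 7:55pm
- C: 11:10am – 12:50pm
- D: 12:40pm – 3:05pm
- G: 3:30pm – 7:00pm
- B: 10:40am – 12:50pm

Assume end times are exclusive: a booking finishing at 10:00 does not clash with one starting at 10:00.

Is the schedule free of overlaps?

No

Sorted by start: A, B, C, F, E, D, G, H.
B starts before A ends → A and B overlap.
That's a conflict, so the schedule is not conflict-free.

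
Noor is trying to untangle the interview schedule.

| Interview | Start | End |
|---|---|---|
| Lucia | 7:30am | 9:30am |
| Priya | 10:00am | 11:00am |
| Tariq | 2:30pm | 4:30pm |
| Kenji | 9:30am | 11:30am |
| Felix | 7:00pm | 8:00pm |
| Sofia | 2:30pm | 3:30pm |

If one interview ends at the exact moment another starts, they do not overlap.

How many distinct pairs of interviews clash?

Sorted by start: Lucia, Kenji, Priya, Tariq, Sofia, Felix.
Kenji starts exactly when Lucia ends (back-to-back, no overlap), so Lucia has no further overlaps.
Priya starts before Kenji ends → Kenji and Priya overlap.
Tariq starts after Kenji ends, so Kenji has no further overlaps.
Tariq starts after Priya ends, so Priya has no further overlaps.
Sofia starts before Tariq ends → Tariq and Sofia overlap.
Felix starts after Tariq ends.
Felix starts after Sofia ends.
Overlapping pairs: Kenji & Priya, Sofia & Tariq — 2 in total.

2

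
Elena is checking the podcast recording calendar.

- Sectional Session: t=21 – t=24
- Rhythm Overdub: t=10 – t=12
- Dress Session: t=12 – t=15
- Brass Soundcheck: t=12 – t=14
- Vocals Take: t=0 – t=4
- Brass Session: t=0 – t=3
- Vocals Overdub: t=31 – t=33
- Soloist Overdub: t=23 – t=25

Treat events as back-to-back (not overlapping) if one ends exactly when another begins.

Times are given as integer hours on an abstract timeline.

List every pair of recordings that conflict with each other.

Sorted by start: Vocals Take, Brass Session, Rhythm Overdub, Dress Session, Brass Soundcheck, Sectional Session, Soloist Overdub, Vocals Overdub.
Brass Session starts before Vocals Take ends → Vocals Take and Brass Session overlap.
Rhythm Overdub starts after Vocals Take ends; Vocals Take is clear from here.
Rhythm Overdub starts after Brass Session ends; Brass Session is clear from here.
Dress Session starts exactly when Rhythm Overdub ends (back-to-back, no overlap); Rhythm Overdub is clear from here.
Brass Soundcheck starts before Dress Session ends → Dress Session and Brass Soundcheck overlap.
Sectional Session starts after Dress Session ends; Dress Session is clear from here.
Sectional Session starts after Brass Soundcheck ends; Brass Soundcheck is clear from here.
Soloist Overdub starts before Sectional Session ends → Sectional Session and Soloist Overdub overlap.
Vocals Overdub starts after Sectional Session ends.
Vocals Overdub starts after Soloist Overdub ends.

Brass Session & Vocals Take, Brass Soundcheck & Dress Session, Sectional Session & Soloist Overdub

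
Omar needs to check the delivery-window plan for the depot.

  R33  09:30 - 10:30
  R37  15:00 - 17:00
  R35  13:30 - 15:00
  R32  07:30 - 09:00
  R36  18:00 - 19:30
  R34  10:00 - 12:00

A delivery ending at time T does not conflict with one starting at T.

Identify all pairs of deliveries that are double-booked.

R33 & R34

Two intervals overlap when each starts before the other ends.
Sorted by start: R32, R33, R34, R35, R37, R36.
R33 starts after R32 ends, so nothing later overlaps R32 either.
R34 starts before R33 ends → R33 and R34 overlap.
R35 starts after R33 ends, so nothing later overlaps R33 either.
R35 starts after R34 ends, so nothing later overlaps R34 either.
R37 starts exactly when R35 ends (back-to-back, no overlap), so nothing later overlaps R35 either.
R36 starts after R37 ends.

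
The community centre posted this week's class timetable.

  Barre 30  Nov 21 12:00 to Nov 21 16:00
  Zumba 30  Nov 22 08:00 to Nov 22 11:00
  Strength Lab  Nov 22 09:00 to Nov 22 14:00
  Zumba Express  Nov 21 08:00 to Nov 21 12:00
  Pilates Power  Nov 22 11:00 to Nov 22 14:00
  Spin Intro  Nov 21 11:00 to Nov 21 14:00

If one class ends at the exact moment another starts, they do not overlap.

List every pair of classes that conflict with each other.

Barre 30 & Spin Intro, Pilates Power & Strength Lab, Spin Intro & Zumba Express, Strength Lab & Zumba 30

Sorted by start: Zumba Express, Spin Intro, Barre 30, Zumba 30, Strength Lab, Pilates Power.
Spin Intro starts before Zumba Express ends → Zumba Express and Spin Intro overlap.
Barre 30 starts exactly when Zumba Express ends (back-to-back, no overlap), so nothing later overlaps Zumba Express either.
Barre 30 starts before Spin Intro ends → Spin Intro and Barre 30 overlap.
Zumba 30 starts after Spin Intro ends, so nothing later overlaps Spin Intro either.
Zumba 30 starts after Barre 30 ends, so nothing later overlaps Barre 30 either.
Strength Lab starts before Zumba 30 ends → Zumba 30 and Strength Lab overlap.
Pilates Power starts exactly when Zumba 30 ends (back-to-back, no overlap).
Pilates Power starts before Strength Lab ends → Strength Lab and Pilates Power overlap.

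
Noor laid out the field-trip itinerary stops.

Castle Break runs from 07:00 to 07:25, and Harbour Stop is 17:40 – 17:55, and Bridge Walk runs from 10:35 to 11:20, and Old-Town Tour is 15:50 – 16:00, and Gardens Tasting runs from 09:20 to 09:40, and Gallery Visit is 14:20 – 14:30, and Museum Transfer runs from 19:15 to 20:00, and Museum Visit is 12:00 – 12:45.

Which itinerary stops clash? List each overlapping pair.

Check each pair: they overlap iff neither finishes before the other starts.
Sorted by start: Castle Break, Gardens Tasting, Bridge Walk, Museum Visit, Gallery Visit, Old-Town Tour, Harbour Stop, Museum Transfer.
Gardens Tasting starts after Castle Break ends, so Castle Break has no further overlaps.
Bridge Walk starts after Gardens Tasting ends, so Gardens Tasting has no further overlaps.
Museum Visit starts after Bridge Walk ends, so Bridge Walk has no further overlaps.
Gallery Visit starts after Museum Visit ends, so Museum Visit has no further overlaps.
Old-Town Tour starts after Gallery Visit ends, so Gallery Visit has no further overlaps.
Harbour Stop starts after Old-Town Tour ends, so Old-Town Tour has no further overlaps.
Museum Transfer starts after Harbour Stop ends.

no overlapping pairs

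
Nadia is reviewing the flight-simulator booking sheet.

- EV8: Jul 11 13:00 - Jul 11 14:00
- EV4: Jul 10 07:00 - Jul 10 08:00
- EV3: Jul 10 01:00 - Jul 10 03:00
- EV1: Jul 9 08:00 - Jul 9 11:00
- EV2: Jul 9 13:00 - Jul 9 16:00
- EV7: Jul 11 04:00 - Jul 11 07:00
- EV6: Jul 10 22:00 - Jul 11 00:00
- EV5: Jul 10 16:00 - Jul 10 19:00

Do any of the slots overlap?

No

Two intervals overlap when each starts before the other ends.
Sorted by start: EV1, EV2, EV3, EV4, EV5, EV6, EV7, EV8.
EV2 starts after EV1 ends; EV1 is clear from here.
EV3 starts after EV2 ends; EV2 is clear from here.
EV4 starts after EV3 ends; EV3 is clear from here.
EV5 starts after EV4 ends; EV4 is clear from here.
EV6 starts after EV5 ends; EV5 is clear from here.
EV7 starts after EV6 ends; EV6 is clear from here.
EV8 starts after EV7 ends.
Every pair is clear; the schedule has no overlaps.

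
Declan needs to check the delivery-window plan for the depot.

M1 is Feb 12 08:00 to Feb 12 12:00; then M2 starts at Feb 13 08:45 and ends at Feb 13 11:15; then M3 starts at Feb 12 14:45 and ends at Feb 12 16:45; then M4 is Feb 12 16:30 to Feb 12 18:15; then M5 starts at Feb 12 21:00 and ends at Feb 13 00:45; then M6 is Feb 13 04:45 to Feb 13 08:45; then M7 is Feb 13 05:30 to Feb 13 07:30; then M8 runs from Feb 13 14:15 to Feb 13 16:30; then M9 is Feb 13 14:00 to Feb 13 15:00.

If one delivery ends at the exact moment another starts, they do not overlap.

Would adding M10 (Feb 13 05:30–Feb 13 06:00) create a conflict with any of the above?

Yes — it overlaps M6, M7

M1: ends Feb 12 12:00 at or before M10 starts Feb 13 05:30 → clear.
M3: ends Feb 12 16:45 at or before M10 starts Feb 13 05:30 → clear.
M4: ends Feb 12 18:15 at or before M10 starts Feb 13 05:30 → clear.
M5: ends Feb 13 00:45 at or before M10 starts Feb 13 05:30 → clear.
M6: starts Feb 13 04:45 before M10 ends Feb 13 06:00, and ends Feb 13 08:45 after M10 starts Feb 13 05:30 → overlap.
M7: starts Feb 13 05:30 before M10 ends Feb 13 06:00, and ends Feb 13 07:30 after M10 starts Feb 13 05:30 → overlap.
M2: starts Feb 13 08:45 at or after M10 ends Feb 13 06:00 → clear.
M9: starts Feb 13 14:00 at or after M10 ends Feb 13 06:00 → clear.
M8: starts Feb 13 14:15 at or after M10 ends Feb 13 06:00 → clear.
M10 overlaps M6, M7.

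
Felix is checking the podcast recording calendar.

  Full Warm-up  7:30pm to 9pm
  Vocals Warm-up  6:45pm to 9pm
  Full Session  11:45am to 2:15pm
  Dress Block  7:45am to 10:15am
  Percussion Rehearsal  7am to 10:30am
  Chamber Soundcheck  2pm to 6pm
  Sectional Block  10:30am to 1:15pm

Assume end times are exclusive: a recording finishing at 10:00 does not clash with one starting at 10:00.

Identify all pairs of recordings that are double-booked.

Sorted by start: Percussion Rehearsal, Dress Block, Sectional Block, Full Session, Chamber Soundcheck, Vocals Warm-up, Full Warm-up.
Dress Block starts before Percussion Rehearsal ends → Percussion Rehearsal and Dress Block overlap.
Sectional Block starts exactly when Percussion Rehearsal ends (back-to-back, no overlap) — done with Percussion Rehearsal.
Sectional Block starts after Dress Block ends — done with Dress Block.
Full Session starts before Sectional Block ends → Sectional Block and Full Session overlap.
Chamber Soundcheck starts after Sectional Block ends — done with Sectional Block.
Chamber Soundcheck starts before Full Session ends → Full Session and Chamber Soundcheck overlap.
Vocals Warm-up starts after Full Session ends — done with Full Session.
Vocals Warm-up starts after Chamber Soundcheck ends — done with Chamber Soundcheck.
Full Warm-up starts before Vocals Warm-up ends → Vocals Warm-up and Full Warm-up overlap.

Chamber Soundcheck & Full Session, Dress Block & Percussion Rehearsal, Full Session & Sectional Block, Full Warm-up & Vocals Warm-up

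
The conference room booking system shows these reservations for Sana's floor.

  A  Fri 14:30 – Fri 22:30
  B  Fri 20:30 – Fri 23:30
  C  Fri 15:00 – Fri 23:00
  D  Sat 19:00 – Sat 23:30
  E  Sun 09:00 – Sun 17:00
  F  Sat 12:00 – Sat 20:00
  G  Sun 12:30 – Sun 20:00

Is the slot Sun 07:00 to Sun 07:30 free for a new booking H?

Yes — the slot is free

A: ends Fri 22:30 at or before H starts Sun 07:00 → clear.
C: ends Fri 23:00 at or before H starts Sun 07:00 → clear.
B: ends Fri 23:30 at or before H starts Sun 07:00 → clear.
F: ends Sat 20:00 at or before H starts Sun 07:00 → clear.
D: ends Sat 23:30 at or before H starts Sun 07:00 → clear.
E: starts Sun 09:00 at or after H ends Sun 07:30 → clear.
G: starts Sun 12:30 at or after H ends Sun 07:30 → clear.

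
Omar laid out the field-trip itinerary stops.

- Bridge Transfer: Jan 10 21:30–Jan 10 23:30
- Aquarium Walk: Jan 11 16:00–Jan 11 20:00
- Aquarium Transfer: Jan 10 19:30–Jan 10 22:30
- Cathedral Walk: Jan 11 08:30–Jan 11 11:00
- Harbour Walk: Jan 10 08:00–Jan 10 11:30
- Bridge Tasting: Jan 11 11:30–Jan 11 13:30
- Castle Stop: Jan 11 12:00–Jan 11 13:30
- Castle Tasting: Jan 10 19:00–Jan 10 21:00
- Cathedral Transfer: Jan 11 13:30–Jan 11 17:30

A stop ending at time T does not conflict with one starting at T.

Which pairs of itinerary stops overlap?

Aquarium Transfer & Bridge Transfer, Aquarium Transfer & Castle Tasting, Aquarium Walk & Cathedral Transfer, Bridge Tasting & Castle Stop

Sorted by start: Harbour Walk, Castle Tasting, Aquarium Transfer, Bridge Transfer, Cathedral Walk, Bridge Tasting, Castle Stop, Cathedral Transfer, Aquarium Walk.
Castle Tasting starts after Harbour Walk ends; Harbour Walk is clear from here.
Aquarium Transfer starts before Castle Tasting ends → Castle Tasting and Aquarium Transfer overlap.
Bridge Transfer starts after Castle Tasting ends; Castle Tasting is clear from here.
Bridge Transfer starts before Aquarium Transfer ends → Aquarium Transfer and Bridge Transfer overlap.
Cathedral Walk starts after Aquarium Transfer ends; Aquarium Transfer is clear from here.
Cathedral Walk starts after Bridge Transfer ends; Bridge Transfer is clear from here.
Bridge Tasting starts after Cathedral Walk ends; Cathedral Walk is clear from here.
Castle Stop starts before Bridge Tasting ends → Bridge Tasting and Castle Stop overlap.
Cathedral Transfer starts exactly when Bridge Tasting ends (back-to-back, no overlap); Bridge Tasting is clear from here.
Cathedral Transfer starts exactly when Castle Stop ends (back-to-back, no overlap); Castle Stop is clear from here.
Aquarium Walk starts before Cathedral Transfer ends → Cathedral Transfer and Aquarium Walk overlap.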